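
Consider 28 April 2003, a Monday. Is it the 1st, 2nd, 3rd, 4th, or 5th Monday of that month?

Day 28 falls in week ⌈28/7⌉ of the month.
Days 1–7 hold the 1st Monday, 8–14 the 2nd, 15–21 the 3rd, 22–28 the 4th, 29–31 the 5th.
28 is in the range for the 4th.

4th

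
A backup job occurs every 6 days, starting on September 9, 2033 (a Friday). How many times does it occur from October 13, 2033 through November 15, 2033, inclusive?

6

Occurrences land 6·i days after September 9, 2033 for i = 0, 1, 2, …
October 13, 2033 is 34 days after the start; 34 ÷ 6 = 5 remainder 4; since the remainder is 4, round up to i = 6. First occurrence in the window: #7 on October 15, 2033 (6×6 = 36 days in).
November 15, 2033 is 67 days after the start; 67 ÷ 6 = 11 remainder 1. Last occurrence in the window: #12 on November 14, 2033.
Occurrences #7 through #12: 6 in total.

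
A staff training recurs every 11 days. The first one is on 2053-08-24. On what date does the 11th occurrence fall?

The 11th occurrence is 10 intervals after the first: 10 × 11 = 110 days after 2053-08-24.
August has 31 days — 7 days to the end of August leaves 103.
September has 30 days (73 left).
October has 31 days (42 left).
November has 30 days (12 left).
12 days into December → 2053-12-12.

2053-12-12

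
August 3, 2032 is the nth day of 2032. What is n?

Days in months before August: 31 + 29 + 31 + 30 + 31 + 30 + 31 = 213.
Plus 3 days into August → day 216.

216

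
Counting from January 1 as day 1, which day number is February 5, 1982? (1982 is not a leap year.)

36

Days in months before February: 31 = 31.
Plus 5 days into February → day 36.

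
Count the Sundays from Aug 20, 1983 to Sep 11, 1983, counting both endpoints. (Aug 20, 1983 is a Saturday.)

4

Aug 20, 1983 is a Saturday; the first Sunday on or after it is Aug 21, 1983 (1 day later).
From Aug 21, 1983 to Sep 11, 1983: 10 + 11 = 21 days (rest of Aug, Sep).
21 ÷ 7 = 3 full weeks with remainder 0, so 3 more Sundays after the first → 4.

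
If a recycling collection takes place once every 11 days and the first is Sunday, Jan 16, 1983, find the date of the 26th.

The 26th occurrence is 25 intervals after the first: 25 × 11 = 275 days after Jan 16, 1983.
Jan has 31 days — 15 days to the end of Jan leaves 260.
Feb has 28 days (232 left).
Mar has 31 days (201 left).
Apr has 30 days (171 left).
May has 31 days (140 left).
Jun has 30 days (110 left).
Jul has 31 days (79 left).
Aug has 31 days (48 left).
Sep has 30 days (18 left).
18 days into Oct → Oct 18, 1983.

Oct 18, 1983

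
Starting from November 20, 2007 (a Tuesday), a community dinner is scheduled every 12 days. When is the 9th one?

The 9th occurrence is 8 intervals after the first: 8 × 12 = 96 days after November 20, 2007.
November has 30 days — 10 days to the end of November leaves 86.
December has 31 days (55 left).
January has 31 days (24 left).
24 days into February → February 24, 2008.

February 24, 2008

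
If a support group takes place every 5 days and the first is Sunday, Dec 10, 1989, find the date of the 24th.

The 24th occurrence is 23 intervals after the first: 23 × 5 = 115 days after Dec 10, 1989.
Dec has 31 days — 21 days to the end of Dec leaves 94.
Jan has 31 days (63 left).
Feb has 28 days (35 left).
Mar has 31 days (4 left).
4 days into Apr → Apr 4, 1990.

Apr 4, 1990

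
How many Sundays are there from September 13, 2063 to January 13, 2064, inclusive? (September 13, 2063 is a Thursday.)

18

September 13, 2063 is a Thursday; the first Sunday on or after it is September 16, 2063 (3 days later).
From September 16, 2063 to January 13, 2064: 14 + 31 + 30 + 31 + 13 = 119 days (rest of September, October, November, December, January).
119 ÷ 7 = 17 full weeks with remainder 0, so 17 more Sundays after the first → 18.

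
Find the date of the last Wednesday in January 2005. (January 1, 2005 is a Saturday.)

January 2005 begins on a Saturday, so the first Wednesday is January 5 (4 days later).
January 2005 has 31 days. Adding weeks: 5, 12, 19, 26 — the last one ≤ 31 is the 26th.

26 January 2005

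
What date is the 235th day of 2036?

January has 31 days (235 − 31 = 204 remain).
February has 29 days (204 − 29 = 175 remain).
March has 31 days (175 − 31 = 144 remain).
April has 30 days (144 − 30 = 114 remain).
May has 31 days (114 − 31 = 83 remain).
June has 30 days (83 − 30 = 53 remain).
July has 31 days (53 − 31 = 22 remain).
22 into August → August 22.

2036-08-22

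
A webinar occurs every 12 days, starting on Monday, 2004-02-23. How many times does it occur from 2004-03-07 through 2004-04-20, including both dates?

Occurrences land 12·i days after 2004-02-23 for i = 0, 1, 2, …
2004-03-07 is 13 days after the start; 13 ÷ 12 = 1 remainder 1; since the remainder is 1, round up to i = 2. First occurrence in the window: #3 on 2004-03-18 (2×12 = 24 days in).
2004-04-20 is 57 days after the start; 57 ÷ 12 = 4 remainder 9. Last occurrence in the window: #5 on 2004-04-11.
Occurrences #3 through #5: 3 in total.

3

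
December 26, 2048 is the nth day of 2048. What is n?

Days in months before December: 31 + 29 + 31 + 30 + 31 + 30 + 31 + 31 + 30 + 31 + 30 = 335.
Plus 26 days into December → day 361.

361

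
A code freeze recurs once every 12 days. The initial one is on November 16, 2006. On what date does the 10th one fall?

The 10th occurrence is 9 intervals after the first: 9 × 12 = 108 days after November 16, 2006.
November has 30 days — 14 days to the end of November leaves 94.
December has 31 days (63 left).
January has 31 days (32 left).
February has 28 days (4 left).
4 days into March → March 4, 2007.

March 4, 2007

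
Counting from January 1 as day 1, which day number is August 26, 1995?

238

Days in months before August: 31 + 28 + 31 + 30 + 31 + 30 + 31 = 212.
Plus 26 days into August → day 238.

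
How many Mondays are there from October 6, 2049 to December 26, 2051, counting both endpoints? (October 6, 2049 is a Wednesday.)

October 6, 2049 is a Wednesday; the first Monday on or after it is October 11, 2049 (5 days later).
From October 11, 2049 to December 26, 2051: 81 + 365 + 360 = 806 days (rest of 2049, 2050, to December 26, 2051 in 2051).
806 ÷ 7 = 115 full weeks with remainder 1, so 115 more Mondays after the first → 116.

116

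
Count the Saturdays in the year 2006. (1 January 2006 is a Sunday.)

52

1 January 2006 is a Sunday; the first Saturday on or after it is 7 January 2006 (6 days later).
From 7 January 2006 to 31 December 2006: 24 + 28 + 31 + 30 + 31 + 30 + 31 + 31 + 30 + 31 + 30 + 31 = 358 days (rest of January, February, March, April, May, June, July, August, September, October, November, December).
358 ÷ 7 = 51 full weeks with remainder 1, so 51 more Saturdays after the first → 52.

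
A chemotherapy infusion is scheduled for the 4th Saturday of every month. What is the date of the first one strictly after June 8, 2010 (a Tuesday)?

June 2010 starts on a Tuesday; its first Saturday is the 5th, so the 4th Saturday is the 26th — June 26, 2010.
June 26, 2010 is after June 8, 2010, so that is the next one.

June 26, 2010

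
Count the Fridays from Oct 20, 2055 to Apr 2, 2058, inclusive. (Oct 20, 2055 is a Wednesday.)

Oct 20, 2055 is a Wednesday; the first Friday on or after it is Oct 22, 2055 (2 days later).
From Oct 22, 2055 to Apr 2, 2058: 70 + 366 + 365 + 92 = 893 days (rest of 2055, 2056, 2057, to Apr 2, 2058 in 2058).
893 ÷ 7 = 127 full weeks with remainder 4, so 127 more Fridays after the first → 128.

128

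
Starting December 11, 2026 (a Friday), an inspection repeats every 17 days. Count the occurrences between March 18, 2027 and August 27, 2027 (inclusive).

10

Occurrences land 17·i days after December 11, 2026 for i = 0, 1, 2, …
March 18, 2027 is 97 days after the start; 97 ÷ 17 = 5 remainder 12; since the remainder is 12, round up to i = 6. First occurrence in the window: #7 on March 23, 2027 (6×17 = 102 days in).
August 27, 2027 is 259 days after the start; 259 ÷ 17 = 15 remainder 4. Last occurrence in the window: #16 on August 23, 2027.
Occurrences #7 through #16: 10 in total.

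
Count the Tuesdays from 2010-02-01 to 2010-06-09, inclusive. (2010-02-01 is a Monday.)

2010-02-01 is a Monday; the first Tuesday on or after it is 2010-02-02 (1 day later).
From 2010-02-02 to 2010-06-09: 26 + 31 + 30 + 31 + 9 = 127 days (rest of February, March, April, May, June).
127 ÷ 7 = 18 full weeks with remainder 1, so 18 more Tuesdays after the first → 19.

19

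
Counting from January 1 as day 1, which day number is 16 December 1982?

Days in months before December: 31 + 28 + 31 + 30 + 31 + 30 + 31 + 31 + 30 + 31 + 30 = 334.
Plus 16 days into December → day 350.

350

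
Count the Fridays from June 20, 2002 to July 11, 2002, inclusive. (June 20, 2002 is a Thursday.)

June 20, 2002 is a Thursday; the first Friday on or after it is June 21, 2002 (1 day later).
From June 21, 2002 to July 11, 2002: 9 + 11 = 20 days (rest of June, July).
20 ÷ 7 = 2 full weeks with remainder 6, so 2 more Fridays after the first → 3.

3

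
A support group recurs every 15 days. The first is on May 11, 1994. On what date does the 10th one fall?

September 23, 1994

The 10th occurrence is 9 intervals after the first: 9 × 15 = 135 days after May 11, 1994.
May has 31 days — 20 days to the end of May leaves 115.
June has 30 days (85 left).
July has 31 days (54 left).
August has 31 days (23 left).
23 days into September → September 23, 1994.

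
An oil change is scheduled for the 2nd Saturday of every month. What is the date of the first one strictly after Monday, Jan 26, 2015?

Jan 2015 starts on a Thursday; its first Saturday is the 3rd, so the 2nd Saturday is the 10th — Jan 10, 2015.
That is not after Jan 26, 2015, so look at Feb 2015.
Feb 2015 starts on a Sunday; its first Saturday is the 7th, so the 2nd Saturday is the 14th — Feb 14, 2015.

Feb 14, 2015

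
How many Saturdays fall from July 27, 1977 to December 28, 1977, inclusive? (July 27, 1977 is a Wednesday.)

22

July 27, 1977 is a Wednesday; the first Saturday on or after it is July 30, 1977 (3 days later).
From July 30, 1977 to December 28, 1977: 1 + 31 + 30 + 31 + 30 + 28 = 151 days (rest of July, August, September, October, November, December).
151 ÷ 7 = 21 full weeks with remainder 4, so 21 more Saturdays after the first → 22.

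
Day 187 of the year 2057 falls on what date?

January has 31 days (187 − 31 = 156 remain).
February has 28 days (156 − 28 = 128 remain).
March has 31 days (128 − 31 = 97 remain).
April has 30 days (97 − 30 = 67 remain).
May has 31 days (67 − 31 = 36 remain).
June has 30 days (36 − 30 = 6 remain).
6 into July → July 6.

2057-07-06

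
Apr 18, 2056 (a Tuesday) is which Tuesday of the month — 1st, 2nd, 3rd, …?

3rd

Day 18 falls in week ⌈18/7⌉ of the month.
Days 1–7 hold the 1st Tuesday, 8–14 the 2nd, 15–21 the 3rd, 22–28 the 4th, 29–31 the 5th.
18 is in the range for the 3rd.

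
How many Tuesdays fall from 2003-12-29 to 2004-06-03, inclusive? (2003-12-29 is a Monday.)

2003-12-29 is a Monday; the first Tuesday on or after it is 2003-12-30 (1 day later).
From 2003-12-30 to 2004-06-03: 1 + 31 + 29 + 31 + 30 + 31 + 3 = 156 days (rest of December, January, February, March, April, May, June).
156 ÷ 7 = 22 full weeks with remainder 2, so 22 more Tuesdays after the first → 23.

23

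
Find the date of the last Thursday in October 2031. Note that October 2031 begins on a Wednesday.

October 2031 begins on a Wednesday, so the first Thursday is October 2 (1 day later).
October 2031 has 31 days. Adding weeks: 2, 9, 16, 23, 30 — the last one ≤ 31 is the 30th.

October 30, 2031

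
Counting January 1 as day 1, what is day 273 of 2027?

September 30, 2027

January has 31 days (273 − 31 = 242 remain).
February has 28 days (242 − 28 = 214 remain).
March has 31 days (214 − 31 = 183 remain).
April has 30 days (183 − 30 = 153 remain).
May has 31 days (153 − 31 = 122 remain).
June has 30 days (122 − 30 = 92 remain).
July has 31 days (92 − 31 = 61 remain).
August has 31 days (61 − 31 = 30 remain).
30 into September → September 30.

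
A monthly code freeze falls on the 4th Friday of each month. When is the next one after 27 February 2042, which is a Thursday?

28 February 2042

February 2042 starts on a Saturday; its first Friday is the 7th, so the 4th Friday is the 28th — 28 February 2042.
28 February 2042 is after 27 February 2042, so that is the next one.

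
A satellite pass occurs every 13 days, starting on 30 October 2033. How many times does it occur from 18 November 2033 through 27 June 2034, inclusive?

Occurrences land 13·i days after 30 October 2033 for i = 0, 1, 2, …
18 November 2033 is 19 days after the start; 19 ÷ 13 = 1 remainder 6; since the remainder is 6, round up to i = 2. First occurrence in the window: #3 on 25 November 2033 (2×13 = 26 days in).
27 June 2034 is 240 days after the start; 240 ÷ 13 = 18 remainder 6. Last occurrence in the window: #19 on 21 June 2034.
Occurrences #3 through #19: 17 in total.

17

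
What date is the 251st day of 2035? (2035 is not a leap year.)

Jan has 31 days (251 − 31 = 220 remain).
Feb has 28 days (220 − 28 = 192 remain).
Mar has 31 days (192 − 31 = 161 remain).
Apr has 30 days (161 − 30 = 131 remain).
May has 31 days (131 − 31 = 100 remain).
Jun has 30 days (100 − 30 = 70 remain).
Jul has 31 days (70 − 31 = 39 remain).
Aug has 31 days (39 − 31 = 8 remain).
8 into Sep → Sep 8.

Sep 8, 2035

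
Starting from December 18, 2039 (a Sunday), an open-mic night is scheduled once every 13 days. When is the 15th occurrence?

June 17, 2040

The 15th occurrence is 14 intervals after the first: 14 × 13 = 182 days after December 18, 2039.
December has 31 days — 13 days to the end of December leaves 169.
January has 31 days (138 left).
February has 29 days (109 left).
March has 31 days (78 left).
April has 30 days (48 left).
May has 31 days (17 left).
17 days into June → June 17, 2040.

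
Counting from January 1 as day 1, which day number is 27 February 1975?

Days in months before February: 31 = 31.
Plus 27 days into February → day 58.

58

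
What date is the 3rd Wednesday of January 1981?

1981-01-21

January 1981 begins on a Thursday, so the first Wednesday is January 7 (6 days later).
The 3rd Wednesday is 2 weeks later: 7 + 14 = 21.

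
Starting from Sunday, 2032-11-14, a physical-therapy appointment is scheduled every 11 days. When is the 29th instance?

The 29th occurrence is 28 intervals after the first: 28 × 11 = 308 days after 2032-11-14.
November has 30 days — 16 days to the end of November leaves 292.
December has 31 days (261 left).
January has 31 days (230 left).
February has 28 days (202 left).
March has 31 days (171 left).
April has 30 days (141 left).
May has 31 days (110 left).
June has 30 days (80 left).
July has 31 days (49 left).
August has 31 days (18 left).
18 days into September → 2033-09-18.

2033-09-18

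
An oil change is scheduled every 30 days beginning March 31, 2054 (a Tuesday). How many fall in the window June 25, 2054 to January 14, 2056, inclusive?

Occurrences land 30·i days after March 31, 2054 for i = 0, 1, 2, …
June 25, 2054 is 86 days after the start; 86 ÷ 30 = 2 remainder 26; since the remainder is 26, round up to i = 3. First occurrence in the window: #4 on June 29, 2054 (3×30 = 90 days in).
January 14, 2056 is 654 days after the start; 654 ÷ 30 = 21 remainder 24. Last occurrence in the window: #22 on December 21, 2055.
Occurrences #4 through #22: 19 in total.

19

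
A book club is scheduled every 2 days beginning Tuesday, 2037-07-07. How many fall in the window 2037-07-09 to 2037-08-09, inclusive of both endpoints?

Occurrences land 2·i days after 2037-07-07 for i = 0, 1, 2, …
2037-07-09 is 2 days after the start; 2 ÷ 2 = 1 remainder 0. First occurrence in the window: #2 on 2037-07-09 (1×2 = 2 days in).
2037-08-09 is 33 days after the start; 33 ÷ 2 = 16 remainder 1. Last occurrence in the window: #17 on 2037-08-08.
Occurrences #2 through #17: 16 in total.

16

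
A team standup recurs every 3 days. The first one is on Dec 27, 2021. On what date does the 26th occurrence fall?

Mar 12, 2022

The 26th occurrence is 25 intervals after the first: 25 × 3 = 75 days after Dec 27, 2021.
Dec has 31 days — 4 days to the end of Dec leaves 71.
Jan has 31 days (40 left).
Feb has 28 days (12 left).
12 days into Mar → Mar 12, 2022.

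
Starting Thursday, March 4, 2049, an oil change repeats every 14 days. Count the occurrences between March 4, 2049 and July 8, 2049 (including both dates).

10

Occurrences land 14·i days after March 4, 2049 for i = 0, 1, 2, …
The window opens on the start date, so the first occurrence inside is #1 on March 4, 2049.
July 8, 2049 is 126 days after the start; 126 ÷ 14 = 9 remainder 0. Last occurrence in the window: #10 on July 8, 2049.
Occurrences #1 through #10: 10 in total.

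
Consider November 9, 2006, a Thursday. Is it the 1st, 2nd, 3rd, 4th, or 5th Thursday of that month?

Day 9 falls in week ⌈9/7⌉ of the month.
Days 1–7 hold the 1st Thursday, 8–14 the 2nd, 15–21 the 3rd, 22–28 the 4th, 29–31 the 5th.
9 is in the range for the 2nd.

2nd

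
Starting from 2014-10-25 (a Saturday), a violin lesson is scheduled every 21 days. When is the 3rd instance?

2014-12-06

The 3rd occurrence is 2 intervals after the first: 2 × 21 = 42 days after 2014-10-25.
October has 31 days — 6 days to the end of October leaves 36.
November has 30 days (6 left).
6 days into December → 2014-12-06.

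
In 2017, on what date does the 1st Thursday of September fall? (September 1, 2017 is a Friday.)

September 7, 2017

September 2017 begins on a Friday, so the first Thursday is September 7 (6 days later).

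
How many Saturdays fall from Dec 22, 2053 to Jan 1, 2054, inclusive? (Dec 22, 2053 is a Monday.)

Dec 22, 2053 is a Monday; the first Saturday on or after it is Dec 27, 2053 (5 days later).
From Dec 27, 2053 to Jan 1, 2054: 4 + 1 = 5 days (rest of Dec, Jan).
5 ÷ 7 = 0 full weeks with remainder 5, so 0 more Saturdays after the first → 1.

1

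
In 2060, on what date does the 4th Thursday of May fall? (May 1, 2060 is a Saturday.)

May 2060 begins on a Saturday, so the first Thursday is May 6 (5 days later).
The 4th Thursday is 3 weeks later: 6 + 21 = 27.

May 27, 2060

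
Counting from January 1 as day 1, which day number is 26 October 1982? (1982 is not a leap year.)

299

Days in months before October: 31 + 28 + 31 + 30 + 31 + 30 + 31 + 31 + 30 = 273.
Plus 26 days into October → day 299.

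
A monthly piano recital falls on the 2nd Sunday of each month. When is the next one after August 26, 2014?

August 2014 starts on a Friday; its first Sunday is the 3rd, so the 2nd Sunday is the 10th — August 10, 2014.
That is not after August 26, 2014, so look at September 2014.
September 2014 starts on a Monday; its first Sunday is the 7th, so the 2nd Sunday is the 14th — September 14, 2014.

September 14, 2014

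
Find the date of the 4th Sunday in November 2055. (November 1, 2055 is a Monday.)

November 2055 begins on a Monday, so the first Sunday is November 7 (6 days later).
The 4th Sunday is 3 weeks later: 7 + 21 = 28.

28 November 2055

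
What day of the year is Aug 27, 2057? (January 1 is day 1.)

Days in months before Aug: 31 + 28 + 31 + 30 + 31 + 30 + 31 = 212.
Plus 27 days into Aug → day 239.

239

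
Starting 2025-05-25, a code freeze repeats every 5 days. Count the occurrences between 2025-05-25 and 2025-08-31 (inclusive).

20

Occurrences land 5·i days after 2025-05-25 for i = 0, 1, 2, …
The window opens on the start date, so the first occurrence inside is #1 on 2025-05-25.
2025-08-31 is 98 days after the start; 98 ÷ 5 = 19 remainder 3. Last occurrence in the window: #20 on 2025-08-28.
Occurrences #1 through #20: 20 in total.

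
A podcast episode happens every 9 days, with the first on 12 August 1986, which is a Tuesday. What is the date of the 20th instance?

The 20th occurrence is 19 intervals after the first: 19 × 9 = 171 days after 12 August 1986.
August has 31 days — 19 days to the end of August leaves 152.
September has 30 days (122 left).
October has 31 days (91 left).
November has 30 days (61 left).
December has 31 days (30 left).
30 days into January → 30 January 1987.

30 January 1987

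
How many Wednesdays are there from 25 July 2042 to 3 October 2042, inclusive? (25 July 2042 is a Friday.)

25 July 2042 is a Friday; the first Wednesday on or after it is 30 July 2042 (5 days later).
From 30 July 2042 to 3 October 2042: 1 + 31 + 30 + 3 = 65 days (rest of July, August, September, October).
65 ÷ 7 = 9 full weeks with remainder 2, so 9 more Wednesdays after the first → 10.

10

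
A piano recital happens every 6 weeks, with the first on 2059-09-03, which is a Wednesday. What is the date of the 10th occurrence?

2060-09-15

The 10th occurrence is 9 intervals after the first: 9 × 42 = 378 days after 2059-09-03.
September has 30 days — 27 days to the end of September leaves 351.
October has 31 days (320 left).
November has 30 days (290 left).
December has 31 days (259 left).
January has 31 days (228 left).
February has 29 days (199 left).
March has 31 days (168 left).
April has 30 days (138 left).
May has 31 days (107 left).
June has 30 days (77 left).
July has 31 days (46 left).
August has 31 days (15 left).
15 days into September → 2060-09-15.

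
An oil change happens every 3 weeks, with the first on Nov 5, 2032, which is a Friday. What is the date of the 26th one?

Apr 14, 2034

The 26th occurrence is 25 intervals after the first: 25 × 21 = 525 days after Nov 5, 2032.
Nov has 30 days — 25 days to the end of Nov leaves 500.
From end of Nov to end of 2032 is 31 days (469 left).
2033 has 365 days (104 left).
Jan has 31 days (73 left).
Feb has 28 days (45 left).
Mar has 31 days (14 left).
14 days into Apr → Apr 14, 2034.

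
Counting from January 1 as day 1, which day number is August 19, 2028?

Days in months before August: 31 + 29 + 31 + 30 + 31 + 30 + 31 = 213.
Plus 19 days into August → day 232.

232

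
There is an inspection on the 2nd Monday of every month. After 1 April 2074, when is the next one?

April 2074 starts on a Sunday; its first Monday is the 2nd, so the 2nd Monday is the 9th — 9 April 2074.
9 April 2074 is after 1 April 2074, so that is the next one.

9 April 2074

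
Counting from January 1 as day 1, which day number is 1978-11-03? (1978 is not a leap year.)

Days in months before November: 31 + 28 + 31 + 30 + 31 + 30 + 31 + 31 + 30 + 31 = 304.
Plus 3 days into November → day 307.

307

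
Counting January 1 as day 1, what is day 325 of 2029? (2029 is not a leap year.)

January has 31 days (325 − 31 = 294 remain).
February has 28 days (294 − 28 = 266 remain).
March has 31 days (266 − 31 = 235 remain).
April has 30 days (235 − 30 = 205 remain).
May has 31 days (205 − 31 = 174 remain).
June has 30 days (174 − 30 = 144 remain).
July has 31 days (144 − 31 = 113 remain).
August has 31 days (113 − 31 = 82 remain).
September has 30 days (82 − 30 = 52 remain).
October has 31 days (52 − 31 = 21 remain).
21 into November → November 21.

21 November 2029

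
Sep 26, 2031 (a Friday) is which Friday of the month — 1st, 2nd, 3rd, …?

Day 26 falls in week ⌈26/7⌉ of the month.
Days 1–7 hold the 1st Friday, 8–14 the 2nd, 15–21 the 3rd, 22–28 the 4th, 29–31 the 5th.
26 is in the range for the 4th.

4th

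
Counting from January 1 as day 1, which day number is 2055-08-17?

229

Days in months before August: 31 + 28 + 31 + 30 + 31 + 30 + 31 = 212.
Plus 17 days into August → day 229.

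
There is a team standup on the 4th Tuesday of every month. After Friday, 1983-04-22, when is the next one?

1983-04-26

April 1983 starts on a Friday; its first Tuesday is the 5th, so the 4th Tuesday is the 26th — 1983-04-26.
1983-04-26 is after 1983-04-22, so that is the next one.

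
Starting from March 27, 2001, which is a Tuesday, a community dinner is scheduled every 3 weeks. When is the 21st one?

The 21st occurrence is 20 intervals after the first: 20 × 21 = 420 days after March 27, 2001.
March has 31 days — 4 days to the end of March leaves 416.
From end of March to end of 2001 is 275 days (141 left).
January has 31 days (110 left).
February has 28 days (82 left).
March has 31 days (51 left).
April has 30 days (21 left).
21 days into May → May 21, 2002.

May 21, 2002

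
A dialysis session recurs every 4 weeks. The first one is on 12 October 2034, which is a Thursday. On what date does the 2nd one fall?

The 2nd occurrence is 1 interval after the first: 1 × 28 = 28 days after 12 October 2034.
October has 31 days — 19 days to the end of October leaves 9.
9 days into November → 9 November 2034.

9 November 2034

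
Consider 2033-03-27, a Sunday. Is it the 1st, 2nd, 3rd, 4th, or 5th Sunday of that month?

Day 27 falls in week ⌈27/7⌉ of the month.
Days 1–7 hold the 1st Sunday, 8–14 the 2nd, 15–21 the 3rd, 22–28 the 4th, 29–31 the 5th.
27 is in the range for the 4th.

4th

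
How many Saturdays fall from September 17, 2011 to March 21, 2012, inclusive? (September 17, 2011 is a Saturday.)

27

September 17, 2011 is a Saturday; the first Saturday on or after it is September 17, 2011.
From September 17, 2011 to March 21, 2012: 13 + 31 + 30 + 31 + 31 + 29 + 21 = 186 days (rest of September, October, November, December, January, February, March).
186 ÷ 7 = 26 full weeks with remainder 4, so 26 more Saturdays after the first → 27.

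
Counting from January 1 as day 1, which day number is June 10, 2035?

Days in months before June: 31 + 28 + 31 + 30 + 31 = 151.
Plus 10 days into June → day 161.

161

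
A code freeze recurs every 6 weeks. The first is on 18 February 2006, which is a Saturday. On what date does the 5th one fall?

The 5th occurrence is 4 intervals after the first: 4 × 42 = 168 days after 18 February 2006.
February has 28 days — 10 days to the end of February leaves 158.
March has 31 days (127 left).
April has 30 days (97 left).
May has 31 days (66 left).
June has 30 days (36 left).
July has 31 days (5 left).
5 days into August → 5 August 2006.

5 August 2006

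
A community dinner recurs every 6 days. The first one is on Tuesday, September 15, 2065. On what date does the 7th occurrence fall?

The 7th occurrence is 6 intervals after the first: 6 × 6 = 36 days after September 15, 2065.
September has 30 days — 15 days to the end of September leaves 21.
21 days into October → October 21, 2065.

October 21, 2065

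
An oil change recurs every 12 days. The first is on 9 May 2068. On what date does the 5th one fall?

26 June 2068

The 5th occurrence is 4 intervals after the first: 4 × 12 = 48 days after 9 May 2068.
May has 31 days — 22 days to the end of May leaves 26.
26 days into June → 26 June 2068.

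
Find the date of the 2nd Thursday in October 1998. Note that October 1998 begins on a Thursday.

October 1998 begins on a Thursday, so the first Thursday is October 1.
The 2nd Thursday is 1 weeks later: 1 + 7 = 8.

8 October 1998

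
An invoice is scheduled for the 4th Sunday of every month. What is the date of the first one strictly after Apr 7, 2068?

Apr 2068 starts on a Sunday; its first Sunday is the 1st, so the 4th Sunday is the 22nd — Apr 22, 2068.
Apr 22, 2068 is after Apr 7, 2068, so that is the next one.

Apr 22, 2068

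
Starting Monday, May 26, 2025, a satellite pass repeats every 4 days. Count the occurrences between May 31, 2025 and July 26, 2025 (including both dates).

14

Occurrences land 4·i days after May 26, 2025 for i = 0, 1, 2, …
May 31, 2025 is 5 days after the start; 5 ÷ 4 = 1 remainder 1; since the remainder is 1, round up to i = 2. First occurrence in the window: #3 on June 3, 2025 (2×4 = 8 days in).
July 26, 2025 is 61 days after the start; 61 ÷ 4 = 15 remainder 1. Last occurrence in the window: #16 on July 25, 2025.
Occurrences #3 through #16: 14 in total.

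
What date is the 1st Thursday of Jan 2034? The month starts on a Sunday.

Jan 5, 2034

Jan 2034 begins on a Sunday, so the first Thursday is Jan 5 (4 days later).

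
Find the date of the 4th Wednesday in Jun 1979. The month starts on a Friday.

Jun 1979 begins on a Friday, so the first Wednesday is Jun 6 (5 days later).
The 4th Wednesday is 3 weeks later: 6 + 21 = 27.

Jun 27, 1979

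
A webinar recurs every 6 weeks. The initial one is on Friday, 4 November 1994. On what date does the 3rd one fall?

27 January 1995

The 3rd occurrence is 2 intervals after the first: 2 × 42 = 84 days after 4 November 1994.
November has 30 days — 26 days to the end of November leaves 58.
December has 31 days (27 left).
27 days into January → 27 January 1995.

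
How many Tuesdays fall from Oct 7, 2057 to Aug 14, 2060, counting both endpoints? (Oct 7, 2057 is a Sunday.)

149

Oct 7, 2057 is a Sunday; the first Tuesday on or after it is Oct 9, 2057 (2 days later).
From Oct 9, 2057 to Aug 14, 2060: 83 + 365 + 365 + 227 = 1040 days (rest of 2057, 2058, 2059, to Aug 14, 2060 in 2060).
1040 ÷ 7 = 148 full weeks with remainder 4, so 148 more Tuesdays after the first → 149.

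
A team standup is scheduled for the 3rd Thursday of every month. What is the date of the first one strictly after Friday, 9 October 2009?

15 October 2009

October 2009 starts on a Thursday; its first Thursday is the 1st, so the 3rd Thursday is the 15th — 15 October 2009.
15 October 2009 is after 9 October 2009, so that is the next one.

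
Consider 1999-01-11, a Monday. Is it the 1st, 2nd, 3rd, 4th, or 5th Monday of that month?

Day 11 falls in week ⌈11/7⌉ of the month.
Days 1–7 hold the 1st Monday, 8–14 the 2nd, 15–21 the 3rd, 22–28 the 4th, 29–31 the 5th.
11 is in the range for the 2nd.

2nd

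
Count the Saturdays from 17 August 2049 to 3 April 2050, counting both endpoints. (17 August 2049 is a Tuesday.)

17 August 2049 is a Tuesday; the first Saturday on or after it is 21 August 2049 (4 days later).
From 21 August 2049 to 3 April 2050: 10 + 30 + 31 + 30 + 31 + 31 + 28 + 31 + 3 = 225 days (rest of August, September, October, November, December, January, February, March, April).
225 ÷ 7 = 32 full weeks with remainder 1, so 32 more Saturdays after the first → 33.

33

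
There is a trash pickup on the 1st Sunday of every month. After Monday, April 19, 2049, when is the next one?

April 2049 starts on a Thursday, so its 1st Sunday is April 4, 2049 (3 days in).
That is not after April 19, 2049, so look at May 2049.
May 2049 starts on a Saturday, so its 1st Sunday is May 2, 2049 (1 day in).

May 2, 2049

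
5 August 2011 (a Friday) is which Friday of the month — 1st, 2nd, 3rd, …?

1st

Day 5 falls in week ⌈5/7⌉ of the month.
Days 1–7 hold the 1st Friday, 8–14 the 2nd, 15–21 the 3rd, 22–28 the 4th, 29–31 the 5th.
5 is in the range for the 1st.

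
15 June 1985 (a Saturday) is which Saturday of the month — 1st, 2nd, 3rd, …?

Day 15 falls in week ⌈15/7⌉ of the month.
Days 1–7 hold the 1st Saturday, 8–14 the 2nd, 15–21 the 3rd, 22–28 the 4th, 29–31 the 5th.
15 is in the range for the 3rd.

3rd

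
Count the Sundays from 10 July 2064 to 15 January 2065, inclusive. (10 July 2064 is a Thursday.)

27

10 July 2064 is a Thursday; the first Sunday on or after it is 13 July 2064 (3 days later).
From 13 July 2064 to 15 January 2065: 18 + 31 + 30 + 31 + 30 + 31 + 15 = 186 days (rest of July, August, September, October, November, December, January).
186 ÷ 7 = 26 full weeks with remainder 4, so 26 more Sundays after the first → 27.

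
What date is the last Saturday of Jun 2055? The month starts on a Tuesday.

Jun 26, 2055

Jun 2055 begins on a Tuesday, so the first Saturday is Jun 5 (4 days later).
Jun 2055 has 30 days. Adding weeks: 5, 12, 19, 26 — the last one ≤ 30 is the 26th.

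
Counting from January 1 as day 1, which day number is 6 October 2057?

279

Days in months before October: 31 + 28 + 31 + 30 + 31 + 30 + 31 + 31 + 30 = 273.
Plus 6 days into October → day 279.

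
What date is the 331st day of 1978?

27 November 1978

January has 31 days (331 − 31 = 300 remain).
February has 28 days (300 − 28 = 272 remain).
March has 31 days (272 − 31 = 241 remain).
April has 30 days (241 − 30 = 211 remain).
May has 31 days (211 − 31 = 180 remain).
June has 30 days (180 − 30 = 150 remain).
July has 31 days (150 − 31 = 119 remain).
August has 31 days (119 − 31 = 88 remain).
September has 30 days (88 − 30 = 58 remain).
October has 31 days (58 − 31 = 27 remain).
27 into November → November 27.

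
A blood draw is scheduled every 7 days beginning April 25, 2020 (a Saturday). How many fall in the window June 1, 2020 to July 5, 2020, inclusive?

5

Occurrences land 7·i days after April 25, 2020 for i = 0, 1, 2, …
June 1, 2020 is 37 days after the start; 37 ÷ 7 = 5 remainder 2; since the remainder is 2, round up to i = 6. First occurrence in the window: #7 on June 6, 2020 (6×7 = 42 days in).
July 5, 2020 is 71 days after the start; 71 ÷ 7 = 10 remainder 1. Last occurrence in the window: #11 on July 4, 2020.
Occurrences #7 through #11: 5 in total.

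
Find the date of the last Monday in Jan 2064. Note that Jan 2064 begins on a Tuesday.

Jan 28, 2064

Jan 2064 begins on a Tuesday, so the first Monday is Jan 7 (6 days later).
Jan 2064 has 31 days. Adding weeks: 7, 14, 21, 28 — the last one ≤ 31 is the 28th.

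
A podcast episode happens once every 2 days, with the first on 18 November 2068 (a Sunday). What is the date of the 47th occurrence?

The 47th occurrence is 46 intervals after the first: 46 × 2 = 92 days after 18 November 2068.
November has 30 days — 12 days to the end of November leaves 80.
December has 31 days (49 left).
January has 31 days (18 left).
18 days into February → 18 February 2069.

18 February 2069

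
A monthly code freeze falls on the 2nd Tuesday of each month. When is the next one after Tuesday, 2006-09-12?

September 2006 starts on a Friday; its first Tuesday is the 5th, so the 2nd Tuesday is the 12th — 2006-09-12.
That is not after 2006-09-12, so look at October 2006.
October 2006 starts on a Sunday; its first Tuesday is the 3rd, so the 2nd Tuesday is the 10th — 2006-10-10.

2006-10-10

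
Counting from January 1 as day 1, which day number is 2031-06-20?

Days in months before June: 31 + 28 + 31 + 30 + 31 = 151.
Plus 20 days into June → day 171.

171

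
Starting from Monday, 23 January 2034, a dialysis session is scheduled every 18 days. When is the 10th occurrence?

4 July 2034

The 10th occurrence is 9 intervals after the first: 9 × 18 = 162 days after 23 January 2034.
January has 31 days — 8 days to the end of January leaves 154.
February has 28 days (126 left).
March has 31 days (95 left).
April has 30 days (65 left).
May has 31 days (34 left).
June has 30 days (4 left).
4 days into July → 4 July 2034.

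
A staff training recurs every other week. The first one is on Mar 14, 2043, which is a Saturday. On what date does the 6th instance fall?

The 6th occurrence is 5 intervals after the first: 5 × 14 = 70 days after Mar 14, 2043.
Mar has 31 days — 17 days to the end of Mar leaves 53.
Apr has 30 days (23 left).
23 days into May → May 23, 2043.

May 23, 2043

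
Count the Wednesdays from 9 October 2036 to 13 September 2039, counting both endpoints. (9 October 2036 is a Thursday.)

9 October 2036 is a Thursday; the first Wednesday on or after it is 15 October 2036 (6 days later).
From 15 October 2036 to 13 September 2039: 77 + 365 + 365 + 256 = 1063 days (rest of 2036, 2037, 2038, to 13 September 2039 in 2039).
1063 ÷ 7 = 151 full weeks with remainder 6, so 151 more Wednesdays after the first → 152.

152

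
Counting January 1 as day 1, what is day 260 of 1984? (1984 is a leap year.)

September 16, 1984

January has 31 days (260 − 31 = 229 remain).
February has 29 days (229 − 29 = 200 remain).
March has 31 days (200 − 31 = 169 remain).
April has 30 days (169 − 30 = 139 remain).
May has 31 days (139 − 31 = 108 remain).
June has 30 days (108 − 30 = 78 remain).
July has 31 days (78 − 31 = 47 remain).
August has 31 days (47 − 31 = 16 remain).
16 into September → September 16.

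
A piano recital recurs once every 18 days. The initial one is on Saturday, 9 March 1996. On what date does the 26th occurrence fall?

The 26th occurrence is 25 intervals after the first: 25 × 18 = 450 days after 9 March 1996.
March has 31 days — 22 days to the end of March leaves 428.
From end of March to end of 1996 is 275 days (153 left).
January has 31 days (122 left).
February has 28 days (94 left).
March has 31 days (63 left).
April has 30 days (33 left).
May has 31 days (2 left).
2 days into June → 2 June 1997.

2 June 1997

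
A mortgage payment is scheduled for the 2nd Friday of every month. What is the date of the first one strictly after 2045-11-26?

2045-12-08

November 2045 starts on a Wednesday; its first Friday is the 3rd, so the 2nd Friday is the 10th — 2045-11-10.
That is not after 2045-11-26, so look at December 2045.
December 2045 starts on a Friday; its first Friday is the 1st, so the 2nd Friday is the 8th — 2045-12-08.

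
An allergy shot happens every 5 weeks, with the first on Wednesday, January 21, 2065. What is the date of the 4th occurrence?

May 6, 2065

The 4th occurrence is 3 intervals after the first: 3 × 35 = 105 days after January 21, 2065.
January has 31 days — 10 days to the end of January leaves 95.
February has 28 days (67 left).
March has 31 days (36 left).
April has 30 days (6 left).
6 days into May → May 6, 2065.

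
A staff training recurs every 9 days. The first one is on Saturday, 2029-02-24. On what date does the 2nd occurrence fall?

The 2nd occurrence is 1 interval after the first: 1 × 9 = 9 days after 2029-02-24.
February has 28 days — 4 days to the end of February leaves 5.
5 days into March → 2029-03-05.

2029-03-05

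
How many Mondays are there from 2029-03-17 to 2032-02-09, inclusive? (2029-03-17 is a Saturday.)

2029-03-17 is a Saturday; the first Monday on or after it is 2029-03-19 (2 days later).
From 2029-03-19 to 2032-02-09: 287 + 365 + 365 + 40 = 1057 days (rest of 2029, 2030, 2031, to 2032-02-09 in 2032).
1057 ÷ 7 = 151 full weeks with remainder 0, so 151 more Mondays after the first → 152.

152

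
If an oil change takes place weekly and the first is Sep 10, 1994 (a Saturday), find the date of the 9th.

Nov 5, 1994

The 9th occurrence is 8 intervals after the first: 8 × 7 = 56 days after Sep 10, 1994.
Sep has 30 days — 20 days to the end of Sep leaves 36.
Oct has 31 days (5 left).
5 days into Nov → Nov 5, 1994.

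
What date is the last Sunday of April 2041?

2041-04-28

The first Sunday of April 2041 is April 7.
April 2041 has 30 days. Adding weeks: 7, 14, 21, 28 — the last one ≤ 30 is the 28th.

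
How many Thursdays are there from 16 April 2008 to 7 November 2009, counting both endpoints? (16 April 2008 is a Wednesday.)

16 April 2008 is a Wednesday; the first Thursday on or after it is 17 April 2008 (1 day later).
From 17 April 2008 to 7 November 2009: 258 + 311 = 569 days (rest of 2008, to 7 November 2009 in 2009).
569 ÷ 7 = 81 full weeks with remainder 2, so 81 more Thursdays after the first → 82.

82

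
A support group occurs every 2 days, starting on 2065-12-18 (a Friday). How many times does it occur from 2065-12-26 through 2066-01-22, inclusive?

14

Occurrences land 2·i days after 2065-12-18 for i = 0, 1, 2, …
2065-12-26 is 8 days after the start; 8 ÷ 2 = 4 remainder 0. First occurrence in the window: #5 on 2065-12-26 (4×2 = 8 days in).
2066-01-22 is 35 days after the start; 35 ÷ 2 = 17 remainder 1. Last occurrence in the window: #18 on 2066-01-21.
Occurrences #5 through #18: 14 in total.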